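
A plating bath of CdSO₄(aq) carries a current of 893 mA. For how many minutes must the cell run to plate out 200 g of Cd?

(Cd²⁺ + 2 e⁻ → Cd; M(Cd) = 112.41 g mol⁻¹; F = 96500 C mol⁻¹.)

6410 min

n(Cd) = m/M = 200 / 112.41 = 1.779 mol.
Each Cd atom requires 2 electrons, so n(e⁻) = 2 × 1.779 = 3.558 mol.
Q = n(e⁻)·F = 3.558 × 96500 = 343400 C.
t = Q/I = 343400 / 0.8930 A = 384500 s = 6410 min.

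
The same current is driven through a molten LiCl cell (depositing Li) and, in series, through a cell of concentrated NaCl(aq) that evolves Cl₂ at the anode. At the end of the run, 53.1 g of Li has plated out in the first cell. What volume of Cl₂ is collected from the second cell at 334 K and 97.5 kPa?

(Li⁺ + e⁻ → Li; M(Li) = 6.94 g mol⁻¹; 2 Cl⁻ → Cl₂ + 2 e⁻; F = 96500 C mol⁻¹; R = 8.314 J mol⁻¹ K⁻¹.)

n(Li) = 53.1 / 6.94 = 7.651 mol, so n(e⁻) = 1 × 7.651 = 7.651 mol.
The cells are in series, so the same 7.651 mol of electrons passes through the second cell.
2 Cl⁻ → Cl₂ + 2 e⁻ — 2 mol e⁻ per mol Cl₂, so n(Cl₂) = 7.651/2 = 3.826 mol.
V = nRT/P = (3.826 × 8.314 × 334) / (97.5 × 10³) = 0.109 m³ = 109 L.

109 L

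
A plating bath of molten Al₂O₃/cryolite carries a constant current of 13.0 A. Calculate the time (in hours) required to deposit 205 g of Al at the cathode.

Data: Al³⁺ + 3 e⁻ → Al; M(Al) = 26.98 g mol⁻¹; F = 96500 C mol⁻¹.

n(Al) = m/M = 205 / 26.98 = 7.598 mol.
Each Al atom requires 3 electrons, so n(e⁻) = 3 × 7.598 = 22.79 mol.
Q = n(e⁻)·F = 22.79 × 96500 = 2200000 C.
t = Q/I = 2200000 / 13.00 A = 169200 s = 47.0 h.

47.0 h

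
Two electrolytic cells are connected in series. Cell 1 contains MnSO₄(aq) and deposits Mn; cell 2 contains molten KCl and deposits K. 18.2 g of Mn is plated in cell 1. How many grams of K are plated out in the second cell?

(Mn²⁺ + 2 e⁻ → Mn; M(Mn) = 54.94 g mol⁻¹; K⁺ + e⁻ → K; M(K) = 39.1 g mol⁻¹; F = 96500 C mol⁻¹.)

25.9 g

n(Mn) = 18.2 / 54.94 = 0.3313 mol.
Since Mn²⁺ + 2 e⁻ → Mn, n(e⁻) passed = 2 × 0.3313 = 0.6625 mol.
Cells in series carry the same charge, so the same 0.6625 mol of electrons passes through cell 2.
K⁺ + e⁻ → K, so n(K) = 0.6625 / 1 = 0.6625 mol.
m(K) = 0.6625 × 39.1 = 25.9 g.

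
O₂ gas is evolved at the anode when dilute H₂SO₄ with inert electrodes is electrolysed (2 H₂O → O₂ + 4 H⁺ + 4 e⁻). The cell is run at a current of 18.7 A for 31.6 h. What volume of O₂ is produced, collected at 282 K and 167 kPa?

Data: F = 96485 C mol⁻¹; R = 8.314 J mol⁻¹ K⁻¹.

77.4 L

Q = I·t = 18.70 A × 113760 s = 2127000 C.
n(e⁻) = Q/F = 2127000 / 96485 = 22.05 mol.
4 electrons are transferred per O₂ molecule, so n(O₂) = 22.05 / 4 = 5.512 mol.
V = nRT/P = (5.512 × 8.314 × 282) / (167 × 10³ Pa) = 0.0774 m³ = 77.4 L.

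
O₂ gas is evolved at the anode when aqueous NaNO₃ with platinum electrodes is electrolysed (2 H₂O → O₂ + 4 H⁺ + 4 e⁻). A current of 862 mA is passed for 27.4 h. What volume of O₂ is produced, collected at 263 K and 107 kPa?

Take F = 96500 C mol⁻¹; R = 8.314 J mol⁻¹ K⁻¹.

4.50 L

Q = I·t = 0.8620 A × 98640 s = 85030 C.
n(e⁻) = Q/F = 85030 / 96500 = 0.8811 mol.
4 electrons are transferred per O₂ molecule, so n(O₂) = 0.8811 / 4 = 0.2203 mol.
V = nRT/P = (0.2203 × 8.314 × 263) / (107 × 10³ Pa) = 0.00450 m³ = 4.50 L.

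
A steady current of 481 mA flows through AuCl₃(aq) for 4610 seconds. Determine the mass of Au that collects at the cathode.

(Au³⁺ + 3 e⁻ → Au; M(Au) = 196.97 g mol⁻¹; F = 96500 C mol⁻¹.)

Q = I·t = 0.4810 A × 4610.0 s = 2217 C.
n(e⁻) = Q/F = 2217 / 96500 = 0.02298 mol.
Au³⁺ + 3 e⁻ → Au, so n(Au) = n(e⁻)/3 = 0.007659 mol.
m = n·M = 0.007659 × 196.97 = 1.51 g.

1.51 g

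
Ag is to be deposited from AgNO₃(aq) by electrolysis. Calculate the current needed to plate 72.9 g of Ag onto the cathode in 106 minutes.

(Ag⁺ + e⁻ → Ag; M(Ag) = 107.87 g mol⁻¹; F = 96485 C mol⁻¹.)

10.3 A

n(Ag) = 72.9 / 107.87 = 0.6758 mol.
n(e⁻) = 1 × 0.6758 = 0.6758 mol.
Q = n(e⁻)·F = 0.6758 × 96485 = 65210 C.
I = Q/t = 65210 / 6360.0 s = 10.3 A.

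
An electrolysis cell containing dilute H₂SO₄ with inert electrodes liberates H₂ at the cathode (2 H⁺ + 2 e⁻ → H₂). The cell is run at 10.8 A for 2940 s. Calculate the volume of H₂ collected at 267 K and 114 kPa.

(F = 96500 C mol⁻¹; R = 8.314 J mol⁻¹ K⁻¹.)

3.20 L

Q = I·t = 10.80 A × 2940.0 s = 31750 C.
n(e⁻) = Q/F = 31750 / 96500 = 0.3290 mol.
2 electrons are transferred per H₂ molecule, so n(H₂) = 0.3290 / 2 = 0.1645 mol.
V = nRT/P = (0.1645 × 8.314 × 267) / (114 × 10³ Pa) = 0.00320 m³ = 3.20 L.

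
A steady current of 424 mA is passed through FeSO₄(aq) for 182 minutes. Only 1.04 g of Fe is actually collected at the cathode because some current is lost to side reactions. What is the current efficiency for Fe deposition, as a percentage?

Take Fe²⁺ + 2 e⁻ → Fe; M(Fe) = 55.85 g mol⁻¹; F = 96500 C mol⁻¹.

77.6 %

Q = I·t = 0.4240 × 10920 = 4630 C; n(e⁻) = 4630/96500 = 0.04798 mol.
Theoretical n(Fe) = n(e⁻)/2 = 0.02399 mol, i.e. m_theo = 0.02399 × 55.85 = 1.340 g.
Efficiency = m_actual / m_theo = 1.04 / 1.340 = 77.6 %.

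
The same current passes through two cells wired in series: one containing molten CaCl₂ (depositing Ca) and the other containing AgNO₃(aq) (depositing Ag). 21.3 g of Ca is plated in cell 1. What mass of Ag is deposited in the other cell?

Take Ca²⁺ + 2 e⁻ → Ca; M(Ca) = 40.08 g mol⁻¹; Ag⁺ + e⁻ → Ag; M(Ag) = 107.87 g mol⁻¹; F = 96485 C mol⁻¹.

n(Ca) = 21.3 / 40.08 = 0.5314 mol.
Since Ca²⁺ + 2 e⁻ → Ca, n(e⁻) passed = 2 × 0.5314 = 1.063 mol.
Cells in series carry the same charge, so the same 1.063 mol of electrons passes through cell 2.
Ag⁺ + e⁻ → Ag, so n(Ag) = 1.063 / 1 = 1.063 mol.
m(Ag) = 1.063 × 107.87 = 115 g.

115 g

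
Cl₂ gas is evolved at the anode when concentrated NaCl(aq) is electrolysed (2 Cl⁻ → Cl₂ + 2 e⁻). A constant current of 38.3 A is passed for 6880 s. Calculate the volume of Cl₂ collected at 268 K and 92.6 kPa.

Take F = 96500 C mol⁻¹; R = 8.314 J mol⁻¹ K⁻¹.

32.9 L

Q = I·t = 38.30 A × 6880.0 s = 263500 C.
n(e⁻) = Q/F = 263500 / 96500 = 2.731 mol.
2 electrons are transferred per Cl₂ molecule, so n(Cl₂) = 2.731 / 2 = 1.365 mol.
V = nRT/P = (1.365 × 8.314 × 268) / (92.6 × 10³ Pa) = 0.0329 m³ = 32.9 L.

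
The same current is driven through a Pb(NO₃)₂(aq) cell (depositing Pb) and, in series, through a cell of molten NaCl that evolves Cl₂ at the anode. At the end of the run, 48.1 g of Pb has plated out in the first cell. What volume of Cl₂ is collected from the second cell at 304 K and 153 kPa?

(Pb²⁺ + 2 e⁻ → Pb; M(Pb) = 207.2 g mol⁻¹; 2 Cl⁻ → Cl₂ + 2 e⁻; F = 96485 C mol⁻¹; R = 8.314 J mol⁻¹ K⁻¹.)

3.83 L

n(Pb) = 48.1 / 207.2 = 0.2321 mol, so n(e⁻) = 2 × 0.2321 = 0.4643 mol.
The cells are in series, so the same 0.4643 mol of electrons passes through the second cell.
2 Cl⁻ → Cl₂ + 2 e⁻ — 2 mol e⁻ per mol Cl₂, so n(Cl₂) = 0.4643/2 = 0.2321 mol.
V = nRT/P = (0.2321 × 8.314 × 304) / (153 × 10³) = 0.00383 m³ = 3.83 L.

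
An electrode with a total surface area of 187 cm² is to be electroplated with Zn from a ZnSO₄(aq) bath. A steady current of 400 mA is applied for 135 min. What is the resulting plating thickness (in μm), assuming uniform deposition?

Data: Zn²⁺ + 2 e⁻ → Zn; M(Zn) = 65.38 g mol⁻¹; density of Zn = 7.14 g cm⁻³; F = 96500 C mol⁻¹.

Q = I·t = 0.4000 × 8100.0 = 3240 C; n(e⁻) = 0.03358 mol.
n(Zn) = n(e⁻)/2 = 0.01679 mol, so m = 0.01679 × 65.38 = 1.098 g.
Volume = m/ρ = 1.098 / 7.14 = 0.1537 cm³.
Thickness = V/A = 0.1537 / 187 = 8.22 × 10⁻⁴ cm = 8.22 μm.

8.22 μm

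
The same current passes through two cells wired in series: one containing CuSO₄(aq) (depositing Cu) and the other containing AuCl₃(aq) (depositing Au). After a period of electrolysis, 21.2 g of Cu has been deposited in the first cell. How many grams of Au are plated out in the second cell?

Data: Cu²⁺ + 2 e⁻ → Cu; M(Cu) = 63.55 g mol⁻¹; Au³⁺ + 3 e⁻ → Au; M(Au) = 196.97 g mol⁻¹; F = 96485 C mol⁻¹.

n(Cu) = 21.2 / 63.55 = 0.3336 mol.
Since Cu²⁺ + 2 e⁻ → Cu, n(e⁻) passed = 2 × 0.3336 = 0.6672 mol.
Cells in series carry the same charge, so the same 0.6672 mol of electrons passes through cell 2.
Au³⁺ + 3 e⁻ → Au, so n(Au) = 0.6672 / 3 = 0.2224 mol.
m(Au) = 0.2224 × 196.97 = 43.8 g.

43.8 g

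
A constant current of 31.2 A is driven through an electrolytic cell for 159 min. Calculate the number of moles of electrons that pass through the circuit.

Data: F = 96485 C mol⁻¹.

Q = I·t = 31.20 A × 9540.0 s = 297600 C.
n(e⁻) = Q/F = 297600 / 96485 = 3.08 mol.

3.08 mol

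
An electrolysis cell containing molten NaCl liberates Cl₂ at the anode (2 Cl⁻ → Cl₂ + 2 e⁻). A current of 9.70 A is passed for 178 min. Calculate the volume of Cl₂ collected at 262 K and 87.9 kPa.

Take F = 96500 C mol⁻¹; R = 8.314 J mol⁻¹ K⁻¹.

13.3 L

Q = I·t = 9.700 A × 10680 s = 103600 C.
n(e⁻) = Q/F = 103600 / 96500 = 1.074 mol.
2 electrons are transferred per Cl₂ molecule, so n(Cl₂) = 1.074 / 2 = 0.5368 mol.
V = nRT/P = (0.5368 × 8.314 × 262) / (87.9 × 10³ Pa) = 0.0133 m³ = 13.3 L.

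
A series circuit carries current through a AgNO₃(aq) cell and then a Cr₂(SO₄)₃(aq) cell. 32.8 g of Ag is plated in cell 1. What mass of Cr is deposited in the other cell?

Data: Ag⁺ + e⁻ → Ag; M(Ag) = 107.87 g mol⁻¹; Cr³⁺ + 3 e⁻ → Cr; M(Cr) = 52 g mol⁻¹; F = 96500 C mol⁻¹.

5.27 g

n(Ag) = 32.8 / 107.87 = 0.3041 mol.
Since Ag⁺ + e⁻ → Ag, n(e⁻) passed = 1 × 0.3041 = 0.3041 mol.
Cells in series carry the same charge, so the same 0.3041 mol of electrons passes through cell 2.
Cr³⁺ + 3 e⁻ → Cr, so n(Cr) = 0.3041 / 3 = 0.1014 mol.
m(Cr) = 0.1014 × 52 = 5.27 g.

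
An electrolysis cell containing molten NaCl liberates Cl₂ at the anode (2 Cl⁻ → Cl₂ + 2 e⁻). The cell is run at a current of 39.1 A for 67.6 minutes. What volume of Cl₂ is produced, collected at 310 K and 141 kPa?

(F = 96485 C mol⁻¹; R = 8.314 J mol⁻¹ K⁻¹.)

Q = I·t = 39.10 A × 4056.0 s = 158600 C.
n(e⁻) = Q/F = 158600 / 96485 = 1.644 mol.
2 electrons are transferred per Cl₂ molecule, so n(Cl₂) = 1.644 / 2 = 0.8218 mol.
V = nRT/P = (0.8218 × 8.314 × 310) / (141 × 10³ Pa) = 0.0150 m³ = 15.0 L.

15.0 L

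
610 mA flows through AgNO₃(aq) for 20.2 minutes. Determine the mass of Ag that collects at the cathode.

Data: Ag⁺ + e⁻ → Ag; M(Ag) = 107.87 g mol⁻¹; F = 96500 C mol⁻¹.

0.826 g

Q = I·t = 0.6100 A × 1212.0 s = 739.3 C.
n(e⁻) = Q/F = 739.3 / 96500 = 0.007661 mol.
Ag⁺ + e⁻ → Ag, so n(Ag) = n(e⁻)/1 = 0.007661 mol.
m = n·M = 0.007661 × 107.87 = 0.826 g.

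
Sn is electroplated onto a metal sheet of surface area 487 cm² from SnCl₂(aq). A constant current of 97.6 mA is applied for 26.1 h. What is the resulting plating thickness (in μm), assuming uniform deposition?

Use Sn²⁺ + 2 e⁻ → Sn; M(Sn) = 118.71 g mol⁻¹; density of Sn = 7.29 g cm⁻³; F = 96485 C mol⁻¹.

Q = I·t = 0.09760 × 93960 = 9170 C; n(e⁻) = 0.09505 mol.
n(Sn) = n(e⁻)/2 = 0.04752 mol, so m = 0.04752 × 118.71 = 5.641 g.
Volume = m/ρ = 5.641 / 7.29 = 0.7739 cm³.
Thickness = V/A = 0.7739 / 487 = 0.00159 cm = 15.9 μm.

15.9 μm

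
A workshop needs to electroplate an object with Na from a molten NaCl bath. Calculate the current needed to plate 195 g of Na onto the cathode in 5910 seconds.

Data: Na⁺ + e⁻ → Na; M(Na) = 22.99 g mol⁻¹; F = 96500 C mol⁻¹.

138 A

n(Na) = 195 / 22.99 = 8.482 mol.
n(e⁻) = 1 × 8.482 = 8.482 mol.
Q = n(e⁻)·F = 8.482 × 96500 = 818500 C.
I = Q/t = 818500 / 5910.0 s = 138 A.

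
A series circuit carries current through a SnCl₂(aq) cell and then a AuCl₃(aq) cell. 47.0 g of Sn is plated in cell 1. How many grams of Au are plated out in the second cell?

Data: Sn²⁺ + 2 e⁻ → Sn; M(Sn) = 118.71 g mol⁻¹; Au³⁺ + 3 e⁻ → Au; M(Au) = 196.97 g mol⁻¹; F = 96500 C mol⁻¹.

52.0 g

n(Sn) = 47.0 / 118.71 = 0.3959 mol.
Since Sn²⁺ + 2 e⁻ → Sn, n(e⁻) passed = 2 × 0.3959 = 0.7918 mol.
Cells in series carry the same charge, so the same 0.7918 mol of electrons passes through cell 2.
Au³⁺ + 3 e⁻ → Au, so n(Au) = 0.7918 / 3 = 0.2639 mol.
m(Au) = 0.2639 × 196.97 = 52.0 g.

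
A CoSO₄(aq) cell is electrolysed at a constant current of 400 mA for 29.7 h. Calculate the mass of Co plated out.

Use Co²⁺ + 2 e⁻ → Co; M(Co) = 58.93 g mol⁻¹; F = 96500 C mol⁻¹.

Q = I·t = 0.4000 A × 106920 s = 42770 C.
n(e⁻) = Q/F = 42770 / 96500 = 0.4432 mol.
Co²⁺ + 2 e⁻ → Co, so n(Co) = n(e⁻)/2 = 0.2216 mol.
m = n·M = 0.2216 × 58.93 = 13.1 g.

13.1 g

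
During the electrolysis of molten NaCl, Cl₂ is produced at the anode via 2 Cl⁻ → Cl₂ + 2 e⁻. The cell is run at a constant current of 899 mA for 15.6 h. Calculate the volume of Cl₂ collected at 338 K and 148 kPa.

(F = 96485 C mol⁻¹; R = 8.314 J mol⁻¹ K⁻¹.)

Q = I·t = 0.8990 A × 56160 s = 50490 C.
n(e⁻) = Q/F = 50490 / 96485 = 0.5233 mol.
2 electrons are transferred per Cl₂ molecule, so n(Cl₂) = 0.5233 / 2 = 0.2616 mol.
V = nRT/P = (0.2616 × 8.314 × 338) / (148 × 10³ Pa) = 0.00497 m³ = 4.97 L.

4.97 L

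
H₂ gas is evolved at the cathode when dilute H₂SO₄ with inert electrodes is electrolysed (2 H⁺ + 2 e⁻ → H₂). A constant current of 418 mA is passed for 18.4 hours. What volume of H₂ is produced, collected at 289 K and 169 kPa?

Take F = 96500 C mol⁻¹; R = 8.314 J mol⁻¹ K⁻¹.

Q = I·t = 0.4180 A × 66240 s = 27690 C.
n(e⁻) = Q/F = 27690 / 96500 = 0.2869 mol.
2 electrons are transferred per H₂ molecule, so n(H₂) = 0.2869 / 2 = 0.1435 mol.
V = nRT/P = (0.1435 × 8.314 × 289) / (169 × 10³ Pa) = 0.00204 m³ = 2.04 L.

2.04 L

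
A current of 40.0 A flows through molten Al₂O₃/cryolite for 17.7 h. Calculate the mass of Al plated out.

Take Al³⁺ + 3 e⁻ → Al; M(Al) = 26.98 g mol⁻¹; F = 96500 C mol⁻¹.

238 g

Q = I·t = 40.00 A × 63720 s = 2549000 C.
n(e⁻) = Q/F = 2549000 / 96500 = 26.41 mol.
Al³⁺ + 3 e⁻ → Al, so n(Al) = n(e⁻)/3 = 8.804 mol.
m = n·M = 8.804 × 26.98 = 238 g.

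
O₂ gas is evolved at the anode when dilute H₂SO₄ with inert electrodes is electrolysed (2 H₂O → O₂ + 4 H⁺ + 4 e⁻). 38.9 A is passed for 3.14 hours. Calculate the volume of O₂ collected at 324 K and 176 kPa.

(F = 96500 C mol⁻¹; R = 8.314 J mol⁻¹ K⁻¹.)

17.4 L

Q = I·t = 38.90 A × 11304 s = 439700 C.
n(e⁻) = Q/F = 439700 / 96500 = 4.557 mol.
4 electrons are transferred per O₂ molecule, so n(O₂) = 4.557 / 4 = 1.139 mol.
V = nRT/P = (1.139 × 8.314 × 324) / (176 × 10³ Pa) = 0.0174 m³ = 17.4 L.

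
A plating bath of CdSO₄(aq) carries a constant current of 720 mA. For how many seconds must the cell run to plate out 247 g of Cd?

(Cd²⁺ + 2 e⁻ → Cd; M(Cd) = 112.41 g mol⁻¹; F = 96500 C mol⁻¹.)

5.89 × 10⁵ s

n(Cd) = m/M = 247 / 112.41 = 2.197 mol.
Each Cd atom requires 2 electrons, so n(e⁻) = 2 × 2.197 = 4.395 mol.
Q = n(e⁻)·F = 4.395 × 96500 = 424100 C.
t = Q/I = 424100 / 0.7200 A = 589000 s.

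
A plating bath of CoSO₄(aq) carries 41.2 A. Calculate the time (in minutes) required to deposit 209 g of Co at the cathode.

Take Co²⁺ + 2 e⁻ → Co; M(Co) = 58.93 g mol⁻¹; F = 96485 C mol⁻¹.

n(Co) = m/M = 209 / 58.93 = 3.547 mol.
Each Co atom requires 2 electrons, so n(e⁻) = 2 × 3.547 = 7.093 mol.
Q = n(e⁻)·F = 7.093 × 96485 = 684400 C.
t = Q/I = 684400 / 41.20 A = 16610 s = 277 min.

277 min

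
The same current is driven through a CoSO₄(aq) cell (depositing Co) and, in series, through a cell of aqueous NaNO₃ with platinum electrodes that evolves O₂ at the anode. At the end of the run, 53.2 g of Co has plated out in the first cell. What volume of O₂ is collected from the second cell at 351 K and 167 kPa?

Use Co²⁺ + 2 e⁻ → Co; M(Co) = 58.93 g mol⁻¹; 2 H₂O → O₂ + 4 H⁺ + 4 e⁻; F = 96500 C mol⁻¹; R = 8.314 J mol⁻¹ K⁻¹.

n(Co) = 53.2 / 58.93 = 0.9028 mol, so n(e⁻) = 2 × 0.9028 = 1.806 mol.
The cells are in series, so the same 1.806 mol of electrons passes through the second cell.
2 H₂O → O₂ + 4 H⁺ + 4 e⁻ — 4 mol e⁻ per mol O₂, so n(O₂) = 1.806/4 = 0.4514 mol.
V = nRT/P = (0.4514 × 8.314 × 351) / (167 × 10³) = 0.00789 m³ = 7.89 L.

7.89 L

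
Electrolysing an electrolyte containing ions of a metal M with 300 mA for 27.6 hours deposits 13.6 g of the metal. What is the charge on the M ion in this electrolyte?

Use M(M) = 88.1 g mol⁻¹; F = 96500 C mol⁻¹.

+2

Q = I·t = 0.3000 A × 99360 s = 29810 C, so n(e⁻) = 29810/96500 = 0.3089 mol.
n(M) deposited = 13.6 / 88.1 = 0.1544 mol.
Electrons per atom = n(e⁻)/n(M) = 0.3089 / 0.1544 = 2.00 ≈ 2, so the ion is M²⁺.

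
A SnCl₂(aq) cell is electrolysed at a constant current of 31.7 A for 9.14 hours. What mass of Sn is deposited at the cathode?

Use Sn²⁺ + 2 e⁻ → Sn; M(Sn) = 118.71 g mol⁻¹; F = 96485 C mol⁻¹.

Q = I·t = 31.70 A × 32904 s = 1043000 C.
n(e⁻) = Q/F = 1043000 / 96485 = 10.81 mol.
Sn²⁺ + 2 e⁻ → Sn, so n(Sn) = n(e⁻)/2 = 5.405 mol.
m = n·M = 5.405 × 118.71 = 642 g.

642 g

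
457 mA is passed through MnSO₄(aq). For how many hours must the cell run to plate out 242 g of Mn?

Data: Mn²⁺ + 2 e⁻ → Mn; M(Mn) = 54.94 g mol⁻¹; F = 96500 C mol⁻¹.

n(Mn) = m/M = 242 / 54.94 = 4.405 mol.
Each Mn atom requires 2 electrons, so n(e⁻) = 2 × 4.405 = 8.810 mol.
Q = n(e⁻)·F = 8.810 × 96500 = 850100 C.
t = Q/I = 850100 / 0.4570 A = 1860000 s = 517 h.

517 h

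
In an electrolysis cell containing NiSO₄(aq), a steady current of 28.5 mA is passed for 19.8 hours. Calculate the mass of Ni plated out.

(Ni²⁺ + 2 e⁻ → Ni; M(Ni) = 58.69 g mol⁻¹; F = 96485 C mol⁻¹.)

Q = I·t = 0.02850 A × 71280 s = 2031 C.
n(e⁻) = Q/F = 2031 / 96485 = 0.02105 mol.
Ni²⁺ + 2 e⁻ → Ni, so n(Ni) = n(e⁻)/2 = 0.01053 mol.
m = n·M = 0.01053 × 58.69 = 0.618 g.

0.618 g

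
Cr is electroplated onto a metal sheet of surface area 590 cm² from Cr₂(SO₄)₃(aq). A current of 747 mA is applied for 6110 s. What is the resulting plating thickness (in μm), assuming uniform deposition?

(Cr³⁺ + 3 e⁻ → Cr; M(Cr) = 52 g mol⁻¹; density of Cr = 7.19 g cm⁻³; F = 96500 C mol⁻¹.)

Q = I·t = 0.7470 × 6110.0 = 4564 C; n(e⁻) = 0.04730 mol.
n(Cr) = n(e⁻)/3 = 0.01577 mol, so m = 0.01577 × 52 = 0.8198 g.
Volume = m/ρ = 0.8198 / 7.19 = 0.1140 cm³.
Thickness = V/A = 0.1140 / 590 = 1.93 × 10⁻⁴ cm = 1.93 μm.

1.93 μm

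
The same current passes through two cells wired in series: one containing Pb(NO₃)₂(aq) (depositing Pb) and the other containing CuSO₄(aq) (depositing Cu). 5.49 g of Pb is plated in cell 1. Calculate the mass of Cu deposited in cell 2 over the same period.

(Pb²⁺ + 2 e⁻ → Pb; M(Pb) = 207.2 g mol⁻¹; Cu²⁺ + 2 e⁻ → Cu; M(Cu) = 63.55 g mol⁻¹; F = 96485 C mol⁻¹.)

1.68 g

n(Pb) = 5.49 / 207.2 = 0.02650 mol.
Since Pb²⁺ + 2 e⁻ → Pb, n(e⁻) passed = 2 × 0.02650 = 0.05299 mol.
Cells in series carry the same charge, so the same 0.05299 mol of electrons passes through cell 2.
Cu²⁺ + 2 e⁻ → Cu, so n(Cu) = 0.05299 / 2 = 0.02650 mol.
m(Cu) = 0.02650 × 63.55 = 1.68 g.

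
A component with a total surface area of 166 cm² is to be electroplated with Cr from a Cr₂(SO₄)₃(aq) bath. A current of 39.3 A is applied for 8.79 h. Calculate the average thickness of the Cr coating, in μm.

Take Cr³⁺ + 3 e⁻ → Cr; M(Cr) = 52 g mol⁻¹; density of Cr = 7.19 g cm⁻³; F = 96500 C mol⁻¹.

1870 μm

Q = I·t = 39.30 × 31644 = 1244000 C; n(e⁻) = 12.89 mol.
n(Cr) = n(e⁻)/3 = 4.296 mol, so m = 4.296 × 52 = 223.4 g.
Volume = m/ρ = 223.4 / 7.19 = 31.07 cm³.
Thickness = V/A = 31.07 / 166 = 0.187 cm = 1870 μm.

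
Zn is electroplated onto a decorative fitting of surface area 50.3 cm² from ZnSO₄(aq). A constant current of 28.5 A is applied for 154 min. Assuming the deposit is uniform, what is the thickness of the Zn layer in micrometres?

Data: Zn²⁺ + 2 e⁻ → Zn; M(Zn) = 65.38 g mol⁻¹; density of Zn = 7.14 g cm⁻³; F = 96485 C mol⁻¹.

Q = I·t = 28.50 × 9240.0 = 263300 C; n(e⁻) = 2.729 mol.
n(Zn) = n(e⁻)/2 = 1.365 mol, so m = 1.365 × 65.38 = 89.22 g.
Volume = m/ρ = 89.22 / 7.14 = 12.50 cm³.
Thickness = V/A = 12.50 / 50.3 = 0.248 cm = 2480 μm.

2480 μm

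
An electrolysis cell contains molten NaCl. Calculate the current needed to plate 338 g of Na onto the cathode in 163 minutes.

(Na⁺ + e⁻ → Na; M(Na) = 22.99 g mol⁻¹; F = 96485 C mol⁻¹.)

n(Na) = 338 / 22.99 = 14.70 mol.
n(e⁻) = 1 × 14.70 = 14.70 mol.
Q = n(e⁻)·F = 14.70 × 96485 = 1419000 C.
I = Q/t = 1419000 / 9780.0 s = 145 A.

145 A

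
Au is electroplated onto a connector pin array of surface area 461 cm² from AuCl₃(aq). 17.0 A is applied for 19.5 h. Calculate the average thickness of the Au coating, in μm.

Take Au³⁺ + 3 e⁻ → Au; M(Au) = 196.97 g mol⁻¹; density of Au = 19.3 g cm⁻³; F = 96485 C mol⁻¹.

913 μm

Q = I·t = 17.00 × 70200 = 1193000 C; n(e⁻) = 12.37 mol.
n(Au) = n(e⁻)/3 = 4.123 mol, so m = 4.123 × 196.97 = 812.1 g.
Volume = m/ρ = 812.1 / 19.3 = 42.08 cm³.
Thickness = V/A = 42.08 / 461 = 0.0913 cm = 913 μm.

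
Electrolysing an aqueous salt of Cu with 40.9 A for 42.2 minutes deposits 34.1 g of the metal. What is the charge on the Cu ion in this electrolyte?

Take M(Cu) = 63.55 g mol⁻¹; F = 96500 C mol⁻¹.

Q = I·t = 40.90 A × 2532.0 s = 103600 C, so n(e⁻) = 103600/96500 = 1.073 mol.
n(Cu) deposited = 34.1 / 63.55 = 0.5366 mol.
Electrons per atom = n(e⁻)/n(Cu) = 1.073 / 0.5366 = 2.00 ≈ 2, so the ion is Cu²⁺.

+2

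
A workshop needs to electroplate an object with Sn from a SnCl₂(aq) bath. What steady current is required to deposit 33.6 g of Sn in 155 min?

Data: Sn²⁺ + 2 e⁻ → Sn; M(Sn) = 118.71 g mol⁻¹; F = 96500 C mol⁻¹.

5.87 A

n(Sn) = 33.6 / 118.71 = 0.2830 mol.
n(e⁻) = 2 × 0.2830 = 0.5661 mol.
Q = n(e⁻)·F = 0.5661 × 96500 = 54630 C.
I = Q/t = 54630 / 9300.0 s = 5.87 A.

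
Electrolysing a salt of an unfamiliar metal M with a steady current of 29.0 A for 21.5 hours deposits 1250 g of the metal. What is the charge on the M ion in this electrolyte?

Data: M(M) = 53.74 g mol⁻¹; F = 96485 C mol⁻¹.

+1

Q = I·t = 29.00 A × 77400 s = 2245000 C, so n(e⁻) = 2245000/96485 = 23.26 mol.
n(M) deposited = 1250 / 53.74 = 23.26 mol.
Electrons per atom = n(e⁻)/n(M) = 23.26 / 23.26 = 1.00 ≈ 1, so the ion is M⁺.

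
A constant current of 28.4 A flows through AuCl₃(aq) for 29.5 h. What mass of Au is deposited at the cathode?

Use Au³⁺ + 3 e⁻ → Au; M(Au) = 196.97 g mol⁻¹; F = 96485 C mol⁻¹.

Q = I·t = 28.40 A × 106200 s = 3016000 C.
n(e⁻) = Q/F = 3016000 / 96485 = 31.26 mol.
Au³⁺ + 3 e⁻ → Au, so n(Au) = n(e⁻)/3 = 10.42 mol.
m = n·M = 10.42 × 196.97 = 2050 g.

2050 g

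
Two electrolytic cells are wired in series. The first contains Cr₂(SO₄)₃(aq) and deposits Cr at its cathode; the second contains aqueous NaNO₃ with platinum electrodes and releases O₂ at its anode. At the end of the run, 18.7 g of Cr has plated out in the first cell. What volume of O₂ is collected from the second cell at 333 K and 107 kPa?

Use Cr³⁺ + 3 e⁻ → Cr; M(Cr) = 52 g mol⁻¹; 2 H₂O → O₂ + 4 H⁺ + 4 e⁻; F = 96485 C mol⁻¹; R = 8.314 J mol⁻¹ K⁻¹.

6.98 L

n(Cr) = 18.7 / 52 = 0.3596 mol, so n(e⁻) = 3 × 0.3596 = 1.079 mol.
The cells are in series, so the same 1.079 mol of electrons passes through the second cell.
2 H₂O → O₂ + 4 H⁺ + 4 e⁻ — 4 mol e⁻ per mol O₂, so n(O₂) = 1.079/4 = 0.2697 mol.
V = nRT/P = (0.2697 × 8.314 × 333) / (107 × 10³) = 0.00698 m³ = 6.98 L.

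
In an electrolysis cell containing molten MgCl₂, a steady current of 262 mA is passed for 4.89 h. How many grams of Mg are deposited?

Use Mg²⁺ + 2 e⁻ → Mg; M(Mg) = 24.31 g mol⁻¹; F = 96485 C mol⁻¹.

Q = I·t = 0.2620 A × 17604 s = 4612 C.
n(e⁻) = Q/F = 4612 / 96485 = 0.04780 mol.
Mg²⁺ + 2 e⁻ → Mg, so n(Mg) = n(e⁻)/2 = 0.02390 mol.
m = n·M = 0.02390 × 24.31 = 0.581 g.

0.581 g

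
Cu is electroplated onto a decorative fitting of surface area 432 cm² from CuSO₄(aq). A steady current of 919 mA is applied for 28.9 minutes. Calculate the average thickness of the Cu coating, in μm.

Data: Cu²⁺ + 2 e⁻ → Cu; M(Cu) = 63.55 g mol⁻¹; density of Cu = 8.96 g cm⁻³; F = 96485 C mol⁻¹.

1.36 μm

Q = I·t = 0.9190 × 1734.0 = 1594 C; n(e⁻) = 0.01652 mol.
n(Cu) = n(e⁻)/2 = 0.008258 mol, so m = 0.008258 × 63.55 = 0.5248 g.
Volume = m/ρ = 0.5248 / 8.96 = 0.05857 cm³.
Thickness = V/A = 0.05857 / 432 = 1.36 × 10⁻⁴ cm = 1.36 μm.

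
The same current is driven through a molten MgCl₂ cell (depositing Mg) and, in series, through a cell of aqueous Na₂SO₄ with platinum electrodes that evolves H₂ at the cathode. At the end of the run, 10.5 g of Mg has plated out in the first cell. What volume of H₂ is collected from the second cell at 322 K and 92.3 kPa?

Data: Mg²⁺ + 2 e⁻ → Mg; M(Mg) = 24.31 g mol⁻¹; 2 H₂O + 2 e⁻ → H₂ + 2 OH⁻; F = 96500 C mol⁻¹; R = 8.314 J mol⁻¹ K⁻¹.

12.5 L

n(Mg) = 10.5 / 24.31 = 0.4319 mol, so n(e⁻) = 2 × 0.4319 = 0.8638 mol.
The cells are in series, so the same 0.8638 mol of electrons passes through the second cell.
2 H₂O + 2 e⁻ → H₂ + 2 OH⁻ — 2 mol e⁻ per mol H₂, so n(H₂) = 0.8638/2 = 0.4319 mol.
V = nRT/P = (0.4319 × 8.314 × 322) / (92.3 × 10³) = 0.0125 m³ = 12.5 L.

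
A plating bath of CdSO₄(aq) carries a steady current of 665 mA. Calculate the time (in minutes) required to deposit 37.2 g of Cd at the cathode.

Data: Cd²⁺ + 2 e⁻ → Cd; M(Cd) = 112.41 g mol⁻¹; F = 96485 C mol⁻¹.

n(Cd) = m/M = 37.2 / 112.41 = 0.3309 mol.
Each Cd atom requires 2 electrons, so n(e⁻) = 2 × 0.3309 = 0.6619 mol.
Q = n(e⁻)·F = 0.6619 × 96485 = 63860 C.
t = Q/I = 63860 / 0.6650 A = 96030 s = 1600 min.

1600 min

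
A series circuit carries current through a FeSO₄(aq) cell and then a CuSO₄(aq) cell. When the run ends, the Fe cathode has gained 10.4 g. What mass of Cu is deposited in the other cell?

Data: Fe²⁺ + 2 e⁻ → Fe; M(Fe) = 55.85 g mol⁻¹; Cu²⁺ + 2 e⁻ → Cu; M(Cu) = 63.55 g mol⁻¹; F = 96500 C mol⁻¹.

11.8 g

n(Fe) = 10.4 / 55.85 = 0.1862 mol.
Since Fe²⁺ + 2 e⁻ → Fe, n(e⁻) passed = 2 × 0.1862 = 0.3724 mol.
Cells in series carry the same charge, so the same 0.3724 mol of electrons passes through cell 2.
Cu²⁺ + 2 e⁻ → Cu, so n(Cu) = 0.3724 / 2 = 0.1862 mol.
m(Cu) = 0.1862 × 63.55 = 11.8 g.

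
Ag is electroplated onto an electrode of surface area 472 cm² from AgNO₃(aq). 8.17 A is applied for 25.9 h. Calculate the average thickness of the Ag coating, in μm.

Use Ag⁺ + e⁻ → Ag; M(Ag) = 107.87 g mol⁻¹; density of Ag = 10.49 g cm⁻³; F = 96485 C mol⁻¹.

Q = I·t = 8.170 × 93240 = 761800 C; n(e⁻) = 7.895 mol.
n(Ag) = n(e⁻)/1 = 7.895 mol, so m = 7.895 × 107.87 = 851.7 g.
Volume = m/ρ = 851.7 / 10.49 = 81.19 cm³.
Thickness = V/A = 81.19 / 472 = 0.172 cm = 1720 μm.

1720 μm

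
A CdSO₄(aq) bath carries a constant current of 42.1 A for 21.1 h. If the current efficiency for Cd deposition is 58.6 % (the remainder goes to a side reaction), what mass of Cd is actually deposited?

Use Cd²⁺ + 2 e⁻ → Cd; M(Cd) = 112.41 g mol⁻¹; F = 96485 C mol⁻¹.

1090 g

Q = I·t = 42.10 × 75960 = 3198000 C.
n(e⁻) = 3198000/96485 = 33.14 mol; theoretically n(Cd) = 33.14/2 = 16.57 mol, m_theo = 1863 g.
At 58.6 % efficiency, m_actual = 0.586 × 1863 = 1090 g.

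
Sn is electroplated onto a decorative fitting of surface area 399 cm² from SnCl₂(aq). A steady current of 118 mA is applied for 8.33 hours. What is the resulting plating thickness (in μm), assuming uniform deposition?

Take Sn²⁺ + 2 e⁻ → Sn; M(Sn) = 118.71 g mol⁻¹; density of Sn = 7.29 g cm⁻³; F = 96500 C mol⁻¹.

7.48 μm

Q = I·t = 0.1180 × 29988 = 3539 C; n(e⁻) = 0.03667 mol.
n(Sn) = n(e⁻)/2 = 0.01833 mol, so m = 0.01833 × 118.71 = 2.177 g.
Volume = m/ρ = 2.177 / 7.29 = 0.2986 cm³.
Thickness = V/A = 0.2986 / 399 = 7.48 × 10⁻⁴ cm = 7.48 μm.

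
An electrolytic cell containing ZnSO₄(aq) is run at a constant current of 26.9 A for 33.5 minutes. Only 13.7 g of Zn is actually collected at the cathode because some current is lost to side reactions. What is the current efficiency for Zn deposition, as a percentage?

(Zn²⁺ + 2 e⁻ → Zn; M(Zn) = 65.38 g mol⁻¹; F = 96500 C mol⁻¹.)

Q = I·t = 26.90 × 2010.0 = 54070 C; n(e⁻) = 54070/96500 = 0.5603 mol.
Theoretical n(Zn) = n(e⁻)/2 = 0.2802 mol, i.e. m_theo = 0.2802 × 65.38 = 18.32 g.
Efficiency = m_actual / m_theo = 13.7 / 18.32 = 74.8 %.

74.8 %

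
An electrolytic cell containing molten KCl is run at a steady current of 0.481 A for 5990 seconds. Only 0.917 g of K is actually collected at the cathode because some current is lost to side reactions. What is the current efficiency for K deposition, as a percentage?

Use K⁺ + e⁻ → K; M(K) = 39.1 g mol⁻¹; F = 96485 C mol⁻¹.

Q = I·t = 0.4810 × 5990.0 = 2881 C; n(e⁻) = 2881/96485 = 0.02986 mol.
Theoretical n(K) = n(e⁻)/1 = 0.02986 mol, i.e. m_theo = 0.02986 × 39.1 = 1.168 g.
Efficiency = m_actual / m_theo = 0.917 / 1.168 = 78.5 %.

78.5 %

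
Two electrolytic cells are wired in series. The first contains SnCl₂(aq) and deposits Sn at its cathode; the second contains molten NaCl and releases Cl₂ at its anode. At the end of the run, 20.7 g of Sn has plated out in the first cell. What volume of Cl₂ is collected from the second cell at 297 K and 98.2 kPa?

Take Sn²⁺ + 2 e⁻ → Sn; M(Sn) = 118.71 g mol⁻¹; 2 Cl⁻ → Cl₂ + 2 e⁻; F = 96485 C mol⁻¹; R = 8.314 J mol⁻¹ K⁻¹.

4.38 L

n(Sn) = 20.7 / 118.71 = 0.1744 mol, so n(e⁻) = 2 × 0.1744 = 0.3487 mol.
The cells are in series, so the same 0.3487 mol of electrons passes through the second cell.
2 Cl⁻ → Cl₂ + 2 e⁻ — 2 mol e⁻ per mol Cl₂, so n(Cl₂) = 0.3487/2 = 0.1744 mol.
V = nRT/P = (0.1744 × 8.314 × 297) / (98.2 × 10³) = 0.00438 m³ = 4.38 L.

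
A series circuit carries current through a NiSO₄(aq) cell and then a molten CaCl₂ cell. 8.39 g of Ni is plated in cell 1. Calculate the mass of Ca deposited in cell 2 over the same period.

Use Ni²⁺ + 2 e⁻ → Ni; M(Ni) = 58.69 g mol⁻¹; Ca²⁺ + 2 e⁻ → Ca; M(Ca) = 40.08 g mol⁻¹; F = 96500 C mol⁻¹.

n(Ni) = 8.39 / 58.69 = 0.1430 mol.
Since Ni²⁺ + 2 e⁻ → Ni, n(e⁻) passed = 2 × 0.1430 = 0.2859 mol.
Cells in series carry the same charge, so the same 0.2859 mol of electrons passes through cell 2.
Ca²⁺ + 2 e⁻ → Ca, so n(Ca) = 0.2859 / 2 = 0.1430 mol.
m(Ca) = 0.1430 × 40.08 = 5.73 g.

5.73 g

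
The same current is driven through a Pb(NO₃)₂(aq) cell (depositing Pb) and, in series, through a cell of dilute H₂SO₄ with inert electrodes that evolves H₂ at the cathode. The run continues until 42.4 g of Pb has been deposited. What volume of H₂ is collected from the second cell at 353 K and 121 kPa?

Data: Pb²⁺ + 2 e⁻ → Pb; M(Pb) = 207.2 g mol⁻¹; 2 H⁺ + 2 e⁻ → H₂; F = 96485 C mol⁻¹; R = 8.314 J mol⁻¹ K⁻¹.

4.96 L

n(Pb) = 42.4 / 207.2 = 0.2046 mol, so n(e⁻) = 2 × 0.2046 = 0.4093 mol.
The cells are in series, so the same 0.4093 mol of electrons passes through the second cell.
2 H⁺ + 2 e⁻ → H₂ — 2 mol e⁻ per mol H₂, so n(H₂) = 0.4093/2 = 0.2046 mol.
V = nRT/P = (0.2046 × 8.314 × 353) / (121 × 10³) = 0.00496 m³ = 4.96 L.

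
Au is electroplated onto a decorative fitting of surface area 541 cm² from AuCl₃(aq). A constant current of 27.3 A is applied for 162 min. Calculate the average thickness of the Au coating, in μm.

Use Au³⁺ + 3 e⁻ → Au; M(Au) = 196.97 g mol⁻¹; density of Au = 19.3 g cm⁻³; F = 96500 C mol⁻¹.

Q = I·t = 27.30 × 9720.0 = 265400 C; n(e⁻) = 2.750 mol.
n(Au) = n(e⁻)/3 = 0.9166 mol, so m = 0.9166 × 196.97 = 180.5 g.
Volume = m/ρ = 180.5 / 19.3 = 9.355 cm³.
Thickness = V/A = 9.355 / 541 = 0.0173 cm = 173 μm.

173 μm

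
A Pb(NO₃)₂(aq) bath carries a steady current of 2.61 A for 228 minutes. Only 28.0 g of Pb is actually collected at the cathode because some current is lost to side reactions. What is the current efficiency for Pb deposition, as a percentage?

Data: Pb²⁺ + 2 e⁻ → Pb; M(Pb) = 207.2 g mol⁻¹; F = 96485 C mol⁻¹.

73.0 %

Q = I·t = 2.610 × 13680 = 35700 C; n(e⁻) = 35700/96485 = 0.3701 mol.
Theoretical n(Pb) = n(e⁻)/2 = 0.1850 mol, i.e. m_theo = 0.1850 × 207.2 = 38.34 g.
Efficiency = m_actual / m_theo = 28.0 / 38.34 = 73.0 %.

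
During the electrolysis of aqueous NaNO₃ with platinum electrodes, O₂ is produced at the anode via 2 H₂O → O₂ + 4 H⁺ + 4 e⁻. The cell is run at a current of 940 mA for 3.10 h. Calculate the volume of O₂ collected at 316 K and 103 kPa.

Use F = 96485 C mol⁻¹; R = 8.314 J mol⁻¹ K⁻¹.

0.693 L

Q = I·t = 0.9400 A × 11160 s = 10490 C.
n(e⁻) = Q/F = 10490 / 96485 = 0.1087 mol.
4 electrons are transferred per O₂ molecule, so n(O₂) = 0.1087 / 4 = 0.02718 mol.
V = nRT/P = (0.02718 × 8.314 × 316) / (103 × 10³ Pa) = 6.93 × 10⁻⁴ m³ = 0.693 L.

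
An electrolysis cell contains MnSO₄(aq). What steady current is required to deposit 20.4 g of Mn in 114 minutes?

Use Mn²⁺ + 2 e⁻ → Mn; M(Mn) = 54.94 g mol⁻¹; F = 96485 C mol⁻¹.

n(Mn) = 20.4 / 54.94 = 0.3713 mol.
n(e⁻) = 2 × 0.3713 = 0.7426 mol.
Q = n(e⁻)·F = 0.7426 × 96485 = 71650 C.
I = Q/t = 71650 / 6840.0 s = 10.5 A.

10.5 A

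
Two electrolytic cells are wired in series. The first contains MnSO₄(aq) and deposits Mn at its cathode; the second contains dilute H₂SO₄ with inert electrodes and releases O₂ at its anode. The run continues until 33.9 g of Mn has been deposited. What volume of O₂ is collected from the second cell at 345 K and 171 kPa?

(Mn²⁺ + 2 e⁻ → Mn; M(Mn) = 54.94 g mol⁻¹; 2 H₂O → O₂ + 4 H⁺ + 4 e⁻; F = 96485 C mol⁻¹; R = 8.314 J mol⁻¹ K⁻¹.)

5.18 L

n(Mn) = 33.9 / 54.94 = 0.6170 mol, so n(e⁻) = 2 × 0.6170 = 1.234 mol.
The cells are in series, so the same 1.234 mol of electrons passes through the second cell.
2 H₂O → O₂ + 4 H⁺ + 4 e⁻ — 4 mol e⁻ per mol O₂, so n(O₂) = 1.234/4 = 0.3085 mol.
V = nRT/P = (0.3085 × 8.314 × 345) / (171 × 10³) = 0.00518 m³ = 5.18 L.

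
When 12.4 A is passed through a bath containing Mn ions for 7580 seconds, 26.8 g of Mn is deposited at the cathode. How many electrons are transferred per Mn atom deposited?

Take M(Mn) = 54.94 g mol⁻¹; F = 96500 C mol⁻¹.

2

Q = I·t = 12.40 A × 7580.0 s = 93990 C, so n(e⁻) = 93990/96500 = 0.9740 mol.
n(Mn) deposited = 26.8 / 54.94 = 0.4878 mol.
Electrons per atom = n(e⁻)/n(Mn) = 0.9740 / 0.4878 = 2.00 ≈ 2, so the ion is Mn²⁺.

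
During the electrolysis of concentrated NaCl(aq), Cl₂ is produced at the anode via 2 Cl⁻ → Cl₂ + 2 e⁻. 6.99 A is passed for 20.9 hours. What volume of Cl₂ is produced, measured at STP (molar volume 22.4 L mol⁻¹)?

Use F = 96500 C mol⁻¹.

61.0 L

Q = I·t = 6.990 A × 75240 s = 525900 C.
n(e⁻) = Q/F = 525900 / 96500 = 5.450 mol.
2 electrons are transferred per Cl₂ molecule, so n(Cl₂) = 5.450 / 2 = 2.725 mol.
V = n × V_m = 2.725 × 22.4 = 61.0 L.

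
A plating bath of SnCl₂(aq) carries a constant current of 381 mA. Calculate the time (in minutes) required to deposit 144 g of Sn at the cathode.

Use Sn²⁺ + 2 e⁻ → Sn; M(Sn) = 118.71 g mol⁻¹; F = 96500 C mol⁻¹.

n(Sn) = m/M = 144 / 118.71 = 1.213 mol.
Each Sn atom requires 2 electrons, so n(e⁻) = 2 × 1.213 = 2.426 mol.
Q = n(e⁻)·F = 2.426 × 96500 = 234100 C.
t = Q/I = 234100 / 0.3810 A = 614500 s = 10200 min.

10200 min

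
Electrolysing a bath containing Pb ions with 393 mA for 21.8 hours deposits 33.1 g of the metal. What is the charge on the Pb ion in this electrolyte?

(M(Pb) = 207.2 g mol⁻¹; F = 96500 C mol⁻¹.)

Q = I·t = 0.3930 A × 78480 s = 30840 C, so n(e⁻) = 30840/96500 = 0.3196 mol.
n(Pb) deposited = 33.1 / 207.2 = 0.1597 mol.
Electrons per atom = n(e⁻)/n(Pb) = 0.3196 / 0.1597 = 2.00 ≈ 2, so the ion is Pb²⁺.

+2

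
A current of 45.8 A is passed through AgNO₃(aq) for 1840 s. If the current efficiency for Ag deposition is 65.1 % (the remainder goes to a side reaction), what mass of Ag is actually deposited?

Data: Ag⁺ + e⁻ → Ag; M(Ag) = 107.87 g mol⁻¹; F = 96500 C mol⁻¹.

Q = I·t = 45.80 × 1840.0 = 84270 C.
n(e⁻) = 84270/96500 = 0.8733 mol; theoretically n(Ag) = 0.8733/1 = 0.8733 mol, m_theo = 94.20 g.
At 65.1 % efficiency, m_actual = 0.651 × 94.20 = 61.3 g.

61.3 g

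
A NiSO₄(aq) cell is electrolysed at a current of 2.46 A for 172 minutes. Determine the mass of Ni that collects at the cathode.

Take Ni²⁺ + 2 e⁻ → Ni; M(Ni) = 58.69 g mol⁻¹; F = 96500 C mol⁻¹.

7.72 g

Q = I·t = 2.460 A × 10320 s = 25390 C.
n(e⁻) = Q/F = 25390 / 96500 = 0.2631 mol.
Ni²⁺ + 2 e⁻ → Ni, so n(Ni) = n(e⁻)/2 = 0.1315 mol.
m = n·M = 0.1315 × 58.69 = 7.72 g.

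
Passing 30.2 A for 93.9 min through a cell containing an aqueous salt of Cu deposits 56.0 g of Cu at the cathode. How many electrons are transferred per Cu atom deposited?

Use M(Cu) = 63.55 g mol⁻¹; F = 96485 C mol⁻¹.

2

Q = I·t = 30.20 A × 5634.0 s = 170100 C, so n(e⁻) = 170100/96485 = 1.763 mol.
n(Cu) deposited = 56.0 / 63.55 = 0.8812 mol.
Electrons per atom = n(e⁻)/n(Cu) = 1.763 / 0.8812 = 2.00 ≈ 2, so the ion is Cu²⁺.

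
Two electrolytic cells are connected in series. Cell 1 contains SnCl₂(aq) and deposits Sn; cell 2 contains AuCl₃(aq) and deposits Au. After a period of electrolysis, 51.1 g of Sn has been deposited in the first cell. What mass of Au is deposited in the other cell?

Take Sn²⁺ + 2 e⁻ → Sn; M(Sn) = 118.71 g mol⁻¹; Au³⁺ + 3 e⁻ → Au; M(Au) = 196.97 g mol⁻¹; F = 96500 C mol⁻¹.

n(Sn) = 51.1 / 118.71 = 0.4305 mol.
Since Sn²⁺ + 2 e⁻ → Sn, n(e⁻) passed = 2 × 0.4305 = 0.8609 mol.
Cells in series carry the same charge, so the same 0.8609 mol of electrons passes through cell 2.
Au³⁺ + 3 e⁻ → Au, so n(Au) = 0.8609 / 3 = 0.2870 mol.
m(Au) = 0.2870 × 196.97 = 56.5 g.

56.5 g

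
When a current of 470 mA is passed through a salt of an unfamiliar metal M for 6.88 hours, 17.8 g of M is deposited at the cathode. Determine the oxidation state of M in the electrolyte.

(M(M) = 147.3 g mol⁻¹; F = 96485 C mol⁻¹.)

+1

Q = I·t = 0.4700 A × 24768 s = 11640 C, so n(e⁻) = 11640/96485 = 0.1207 mol.
n(M) deposited = 17.8 / 147.3 = 0.1208 mol.
Electrons per atom = n(e⁻)/n(M) = 0.1207 / 0.1208 = 0.998 ≈ 1, so the ion is M⁺.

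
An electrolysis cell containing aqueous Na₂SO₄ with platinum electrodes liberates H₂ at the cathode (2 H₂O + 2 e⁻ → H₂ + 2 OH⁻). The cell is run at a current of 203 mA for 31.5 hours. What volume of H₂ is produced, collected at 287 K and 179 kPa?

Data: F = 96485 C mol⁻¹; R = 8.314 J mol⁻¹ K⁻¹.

1.59 L

Q = I·t = 0.2030 A × 113400 s = 23020 C.
n(e⁻) = Q/F = 23020 / 96485 = 0.2386 mol.
2 electrons are transferred per H₂ molecule, so n(H₂) = 0.2386 / 2 = 0.1193 mol.
V = nRT/P = (0.1193 × 8.314 × 287) / (179 × 10³ Pa) = 0.00159 m³ = 1.59 L.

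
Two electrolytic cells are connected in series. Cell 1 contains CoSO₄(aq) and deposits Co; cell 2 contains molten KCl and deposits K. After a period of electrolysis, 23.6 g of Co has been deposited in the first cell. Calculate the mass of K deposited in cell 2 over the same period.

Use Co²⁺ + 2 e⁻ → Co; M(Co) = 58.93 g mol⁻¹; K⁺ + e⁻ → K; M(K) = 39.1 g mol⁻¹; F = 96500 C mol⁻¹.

31.3 g

n(Co) = 23.6 / 58.93 = 0.4005 mol.
Since Co²⁺ + 2 e⁻ → Co, n(e⁻) passed = 2 × 0.4005 = 0.8010 mol.
Cells in series carry the same charge, so the same 0.8010 mol of electrons passes through cell 2.
K⁺ + e⁻ → K, so n(K) = 0.8010 / 1 = 0.8010 mol.
m(K) = 0.8010 × 39.1 = 31.3 g.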